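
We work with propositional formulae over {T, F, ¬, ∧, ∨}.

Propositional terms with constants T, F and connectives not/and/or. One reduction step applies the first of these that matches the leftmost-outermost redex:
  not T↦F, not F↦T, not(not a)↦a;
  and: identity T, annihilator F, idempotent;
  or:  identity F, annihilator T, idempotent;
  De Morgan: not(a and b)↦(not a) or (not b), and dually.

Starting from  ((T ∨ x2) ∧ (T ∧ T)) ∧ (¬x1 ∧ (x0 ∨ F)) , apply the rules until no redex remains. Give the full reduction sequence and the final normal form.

Answer: normal form = ¬x1 ∧ x0  (in 5 steps)

Working:
  start: ((T ∨ x2) ∧ (T ∧ T)) ∧ (¬x1 ∧ (x0 ∨ F))
  step 1: (T ∧ (T ∧ T)) ∧ (¬x1 ∧ (x0 ∨ F))
  step 2: (T ∧ T) ∧ (¬x1 ∧ (x0 ∨ F))
  step 3: T ∧ (¬x1 ∧ (x0 ∨ F))
  step 4: ¬x1 ∧ (x0 ∨ F)
  step 5: ¬x1 ∧ x0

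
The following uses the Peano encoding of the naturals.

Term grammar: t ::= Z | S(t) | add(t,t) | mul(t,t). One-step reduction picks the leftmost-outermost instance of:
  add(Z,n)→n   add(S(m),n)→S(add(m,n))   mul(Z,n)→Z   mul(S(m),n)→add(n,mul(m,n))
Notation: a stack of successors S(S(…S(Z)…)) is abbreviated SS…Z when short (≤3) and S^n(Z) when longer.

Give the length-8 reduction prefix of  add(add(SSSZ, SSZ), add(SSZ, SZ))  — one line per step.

  start: add(add(SSSZ, SSZ), add(SSZ, SZ))
  step 1: add(S(add(SSZ, SSZ)), add(SSZ, SZ))
  step 2: S(add(add(SSZ, SSZ), add(SSZ, SZ)))
  step 3: S(add(S(add(SZ, SSZ)), add(SSZ, SZ)))
  step 4: S(S(add(add(SZ, SSZ), add(SSZ, SZ))))
  step 5: S(S(add(S(add(Z, SSZ)), add(SSZ, SZ))))
  step 6: S(S(S(add(add(Z, SSZ), add(SSZ, SZ)))))
  step 7: S(S(S(add(SSZ, add(SSZ, SZ)))))
  step 8: S(S(S(S(add(SZ, add(SSZ, SZ))))))

Answer: after 8 steps: S(S(S(S(add(SZ, add(SSZ, SZ))))))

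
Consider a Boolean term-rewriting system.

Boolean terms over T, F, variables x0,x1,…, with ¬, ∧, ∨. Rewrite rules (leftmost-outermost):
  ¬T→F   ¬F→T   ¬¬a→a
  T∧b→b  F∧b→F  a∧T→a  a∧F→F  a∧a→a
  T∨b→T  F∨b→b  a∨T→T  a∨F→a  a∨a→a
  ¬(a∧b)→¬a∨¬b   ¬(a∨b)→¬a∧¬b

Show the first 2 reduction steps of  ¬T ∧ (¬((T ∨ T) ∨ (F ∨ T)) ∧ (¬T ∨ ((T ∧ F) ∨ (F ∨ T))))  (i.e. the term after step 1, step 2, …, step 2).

  start: ¬T ∧ (¬((T ∨ T) ∨ (F ∨ T)) ∧ (¬T ∨ ((T ∧ F) ∨ (F ∨ T))))
  step 1: F ∧ (¬((T ∨ T) ∨ (F ∨ T)) ∧ (¬T ∨ ((T ∧ F) ∨ (F ∨ T))))
  step 2: F

Answer: after 2 steps: F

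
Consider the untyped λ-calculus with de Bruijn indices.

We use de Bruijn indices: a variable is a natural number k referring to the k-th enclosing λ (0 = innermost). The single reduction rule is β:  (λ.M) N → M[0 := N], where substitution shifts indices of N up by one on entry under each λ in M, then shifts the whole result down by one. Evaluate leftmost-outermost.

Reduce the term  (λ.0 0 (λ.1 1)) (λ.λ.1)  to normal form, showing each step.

Answer: normal form = λ.λ.1  (in 3 steps)

Working:
  start: (λ.0 0 (λ.1 1)) (λ.λ.1)
  step 1: (λ.λ.1) (λ.λ.1) (λ.(λ.λ.1) (λ.λ.1))
  step 2: (λ.λ.λ.1) (λ.(λ.λ.1) (λ.λ.1))
  step 3: λ.λ.1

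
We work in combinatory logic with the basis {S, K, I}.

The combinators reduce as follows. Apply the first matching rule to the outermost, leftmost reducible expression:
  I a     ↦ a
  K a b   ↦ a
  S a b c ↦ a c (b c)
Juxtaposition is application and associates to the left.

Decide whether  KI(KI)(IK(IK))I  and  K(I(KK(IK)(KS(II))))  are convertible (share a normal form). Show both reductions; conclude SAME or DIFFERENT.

Term A:
  start: KI(KI)(IK(IK))I
  [1] I(IK(IK))I
  [2] IK(IK)I
  [3] K(IK)I
  [4] IK
  [5] K

Term B:
  start: K(I(KK(IK)(KS(II))))
  [1] K(KK(IK)(KS(II)))
  [2] K(K(KS(II)))
  [3] K(KS)

Answer: DIFFERENT — A ⇓ K, B ⇓ K(KS)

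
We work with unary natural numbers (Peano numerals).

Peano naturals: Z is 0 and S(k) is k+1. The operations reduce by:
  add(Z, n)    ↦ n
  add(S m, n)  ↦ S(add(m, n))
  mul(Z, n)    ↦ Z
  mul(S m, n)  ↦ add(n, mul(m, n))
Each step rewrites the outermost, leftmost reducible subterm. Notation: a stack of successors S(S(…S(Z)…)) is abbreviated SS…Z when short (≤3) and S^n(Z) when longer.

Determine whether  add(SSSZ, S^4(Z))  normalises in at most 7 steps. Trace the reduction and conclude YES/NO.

  start: add(SSSZ, S^4(Z))
  →1  S(add(SSZ, S^4(Z)))
  →2  S(S(add(SZ, S^4(Z))))
  →3  S(S(S(add(Z, S^4(Z)))))
  →4  S^7(Z)

Answer: YES — reaches normal form S^7(Z) in 4 ≤ 7 steps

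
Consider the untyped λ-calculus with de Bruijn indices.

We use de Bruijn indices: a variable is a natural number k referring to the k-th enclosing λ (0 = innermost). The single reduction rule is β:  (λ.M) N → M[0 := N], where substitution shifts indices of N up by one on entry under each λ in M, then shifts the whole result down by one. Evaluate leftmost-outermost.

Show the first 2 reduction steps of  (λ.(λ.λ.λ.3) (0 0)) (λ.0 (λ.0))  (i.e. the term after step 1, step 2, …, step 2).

  start: (λ.(λ.λ.λ.3) (0 0)) (λ.0 (λ.0))
  step 1: (λ.λ.λ.λ.0 (λ.0)) ((λ.0 (λ.0)) (λ.0 (λ.0)))
  step 2: λ.λ.λ.0 (λ.0)

Answer: after 2 steps: λ.λ.λ.0 (λ.0)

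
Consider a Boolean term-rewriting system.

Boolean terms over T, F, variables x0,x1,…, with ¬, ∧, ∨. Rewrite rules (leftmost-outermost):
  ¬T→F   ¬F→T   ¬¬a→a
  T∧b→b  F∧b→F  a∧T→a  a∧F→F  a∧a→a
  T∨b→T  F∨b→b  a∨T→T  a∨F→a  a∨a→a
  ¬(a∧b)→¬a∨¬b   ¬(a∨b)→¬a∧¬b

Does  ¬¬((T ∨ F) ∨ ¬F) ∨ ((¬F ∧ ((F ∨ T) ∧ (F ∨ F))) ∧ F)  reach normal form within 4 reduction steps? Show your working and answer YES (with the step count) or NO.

  start: ¬¬((T ∨ F) ∨ ¬F) ∨ ((¬F ∧ ((F ∨ T) ∧ (F ∨ F))) ∧ F)
  →1  ((T ∨ F) ∨ ¬F) ∨ ((¬F ∧ ((F ∨ T) ∧ (F ∨ F))) ∧ F)
  →2  (T ∨ ¬F) ∨ ((¬F ∧ ((F ∨ T) ∧ (F ∨ F))) ∧ F)
  →3  T ∨ ((¬F ∧ ((F ∨ T) ∧ (F ∨ F))) ∧ F)
  →4  T

Answer: YES — reaches normal form T in 4 ≤ 4 steps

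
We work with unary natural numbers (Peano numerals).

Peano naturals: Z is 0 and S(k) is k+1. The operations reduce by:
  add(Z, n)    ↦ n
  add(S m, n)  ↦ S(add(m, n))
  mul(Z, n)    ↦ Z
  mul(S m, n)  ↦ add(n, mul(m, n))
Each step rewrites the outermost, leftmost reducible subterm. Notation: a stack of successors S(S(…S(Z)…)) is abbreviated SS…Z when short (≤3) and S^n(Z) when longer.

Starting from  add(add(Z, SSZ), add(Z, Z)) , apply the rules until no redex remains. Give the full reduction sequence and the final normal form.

Answer: normal form = SSZ  (in 5 steps)

Working:
  start: add(add(Z, SSZ), add(Z, Z))
  [1] add(SSZ, add(Z, Z))
  [2] S(add(SZ, add(Z, Z)))
  [3] S(S(add(Z, add(Z, Z))))
  [4] S(S(add(Z, Z)))
  [5] SSZ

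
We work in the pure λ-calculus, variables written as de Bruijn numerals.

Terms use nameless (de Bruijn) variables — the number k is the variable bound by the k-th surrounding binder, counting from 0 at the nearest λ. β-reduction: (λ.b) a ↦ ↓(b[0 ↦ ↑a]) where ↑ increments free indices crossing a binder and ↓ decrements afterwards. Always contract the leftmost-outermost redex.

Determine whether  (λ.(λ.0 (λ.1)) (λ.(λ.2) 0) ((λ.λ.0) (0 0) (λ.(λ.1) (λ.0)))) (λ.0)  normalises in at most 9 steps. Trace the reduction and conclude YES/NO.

Answer: YES — reaches normal form λ.0 in 8 ≤ 9 steps

Reduction:
  start: (λ.(λ.0 (λ.1)) (λ.(λ.2) 0) ((λ.λ.0) (0 0) (λ.(λ.1) (λ.0)))) (λ.0)
  step 1: (λ.0 (λ.1)) (λ.(λ.λ.0) 0) ((λ.λ.0) ((λ.0) (λ.0)) (λ.(λ.1) (λ.0)))
  step 2: (λ.(λ.λ.0) 0) (λ.λ.(λ.λ.0) 0) ((λ.λ.0) ((λ.0) (λ.0)) (λ.(λ.1) (λ.0)))
  step 3: (λ.λ.0) (λ.λ.(λ.λ.0) 0) ((λ.λ.0) ((λ.0) (λ.0)) (λ.(λ.1) (λ.0)))
  step 4: (λ.0) ((λ.λ.0) ((λ.0) (λ.0)) (λ.(λ.1) (λ.0)))
  step 5: (λ.λ.0) ((λ.0) (λ.0)) (λ.(λ.1) (λ.0))
  step 6: (λ.0) (λ.(λ.1) (λ.0))
  step 7: λ.(λ.1) (λ.0)
  step 8: λ.0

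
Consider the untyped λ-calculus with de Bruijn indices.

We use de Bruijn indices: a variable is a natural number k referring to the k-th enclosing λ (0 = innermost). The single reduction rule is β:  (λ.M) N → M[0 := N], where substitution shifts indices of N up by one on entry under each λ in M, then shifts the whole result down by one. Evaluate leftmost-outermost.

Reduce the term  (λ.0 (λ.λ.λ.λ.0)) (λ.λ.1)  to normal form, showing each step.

  start: (λ.0 (λ.λ.λ.λ.0)) (λ.λ.1)
  →1  (λ.λ.1) (λ.λ.λ.λ.0)
  →2  λ.λ.λ.λ.λ.0

Answer: normal form = λ.λ.λ.λ.λ.0  (in 2 steps)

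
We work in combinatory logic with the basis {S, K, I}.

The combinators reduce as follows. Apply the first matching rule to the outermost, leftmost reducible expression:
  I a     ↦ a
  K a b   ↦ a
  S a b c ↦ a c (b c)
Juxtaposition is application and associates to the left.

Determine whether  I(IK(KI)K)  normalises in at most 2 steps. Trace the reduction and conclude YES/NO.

  start: I(IK(KI)K)
  [1] IK(KI)K
  [2] K(KI)K

Answer: NO — after 2 steps the term is K(KI)K, not yet normal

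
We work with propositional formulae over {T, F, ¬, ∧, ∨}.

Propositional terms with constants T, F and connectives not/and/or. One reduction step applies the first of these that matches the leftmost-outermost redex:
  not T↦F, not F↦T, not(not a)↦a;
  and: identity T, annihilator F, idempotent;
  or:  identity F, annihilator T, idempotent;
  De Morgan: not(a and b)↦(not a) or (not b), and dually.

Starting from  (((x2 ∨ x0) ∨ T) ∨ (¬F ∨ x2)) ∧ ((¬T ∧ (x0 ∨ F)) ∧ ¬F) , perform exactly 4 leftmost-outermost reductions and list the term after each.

Answer: after 4 steps: (F ∧ (x0 ∨ F)) ∧ ¬F

Derivation:
  start: (((x2 ∨ x0) ∨ T) ∨ (¬F ∨ x2)) ∧ ((¬T ∧ (x0 ∨ F)) ∧ ¬F)
  step 1: (T ∨ (¬F ∨ x2)) ∧ ((¬T ∧ (x0 ∨ F)) ∧ ¬F)
  step 2: T ∧ ((¬T ∧ (x0 ∨ F)) ∧ ¬F)
  step 3: (¬T ∧ (x0 ∨ F)) ∧ ¬F
  step 4: (F ∧ (x0 ∨ F)) ∧ ¬F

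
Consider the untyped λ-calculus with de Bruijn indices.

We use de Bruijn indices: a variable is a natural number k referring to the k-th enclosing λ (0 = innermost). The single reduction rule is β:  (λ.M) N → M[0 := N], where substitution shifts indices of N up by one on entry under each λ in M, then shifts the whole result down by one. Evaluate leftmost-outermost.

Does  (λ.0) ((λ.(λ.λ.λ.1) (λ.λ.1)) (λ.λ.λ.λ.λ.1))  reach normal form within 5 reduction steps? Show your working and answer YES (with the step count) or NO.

  start: (λ.0) ((λ.(λ.λ.λ.1) (λ.λ.1)) (λ.λ.λ.λ.λ.1))
  →1  (λ.(λ.λ.λ.1) (λ.λ.1)) (λ.λ.λ.λ.λ.1)
  →2  (λ.λ.λ.1) (λ.λ.1)
  →3  λ.λ.1

Answer: YES — reaches normal form λ.λ.1 in 3 ≤ 5 steps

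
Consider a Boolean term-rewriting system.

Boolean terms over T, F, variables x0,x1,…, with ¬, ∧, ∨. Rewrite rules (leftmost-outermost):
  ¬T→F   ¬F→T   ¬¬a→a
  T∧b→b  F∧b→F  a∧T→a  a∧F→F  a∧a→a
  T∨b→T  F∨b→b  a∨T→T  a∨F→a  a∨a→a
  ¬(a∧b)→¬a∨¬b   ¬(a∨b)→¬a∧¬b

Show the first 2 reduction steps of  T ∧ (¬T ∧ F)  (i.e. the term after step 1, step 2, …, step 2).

Answer: after 2 steps: F

Derivation:
  start: T ∧ (¬T ∧ F)
  [1] ¬T ∧ F
  [2] F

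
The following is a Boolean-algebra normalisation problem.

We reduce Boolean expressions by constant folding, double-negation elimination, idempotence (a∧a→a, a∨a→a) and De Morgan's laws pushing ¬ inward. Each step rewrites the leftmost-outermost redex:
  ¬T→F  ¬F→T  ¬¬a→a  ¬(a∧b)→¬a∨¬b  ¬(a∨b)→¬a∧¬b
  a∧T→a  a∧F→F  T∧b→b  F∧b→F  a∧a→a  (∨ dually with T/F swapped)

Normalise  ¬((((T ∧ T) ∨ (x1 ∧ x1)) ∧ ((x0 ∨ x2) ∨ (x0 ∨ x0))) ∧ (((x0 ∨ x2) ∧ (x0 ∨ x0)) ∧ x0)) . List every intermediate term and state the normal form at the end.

  start: ¬((((T ∧ T) ∨ (x1 ∧ x1)) ∧ ((x0 ∨ x2) ∨ (x0 ∨ x0))) ∧ (((x0 ∨ x2) ∧ (x0 ∨ x0)) ∧ x0))
  [1] ¬(((T ∧ T) ∨ (x1 ∧ x1)) ∧ ((x0 ∨ x2) ∨ (x0 ∨ x0))) ∨ ¬(((x0 ∨ x2) ∧ (x0 ∨ x0)) ∧ x0)
  [2] (¬((T ∧ T) ∨ (x1 ∧ x1)) ∨ ¬((x0 ∨ x2) ∨ (x0 ∨ x0))) ∨ ¬(((x0 ∨ x2) ∧ (x0 ∨ x0)) ∧ x0)
  [3] ((¬(T ∧ T) ∧ ¬(x1 ∧ x1)) ∨ ¬((x0 ∨ x2) ∨ (x0 ∨ x0))) ∨ ¬(((x0 ∨ x2) ∧ (x0 ∨ x0)) ∧ x0)
  [4] (((¬T ∨ ¬T) ∧ ¬(x1 ∧ x1)) ∨ ¬((x0 ∨ x2) ∨ (x0 ∨ x0))) ∨ ¬(((x0 ∨ x2) ∧ (x0 ∨ x0)) ∧ x0)
  [5] ((¬T ∧ ¬(x1 ∧ x1)) ∨ ¬((x0 ∨ x2) ∨ (x0 ∨ x0))) ∨ ¬(((x0 ∨ x2) ∧ (x0 ∨ x0)) ∧ x0)
  [6] ((F ∧ ¬(x1 ∧ x1)) ∨ ¬((x0 ∨ x2) ∨ (x0 ∨ x0))) ∨ ¬(((x0 ∨ x2) ∧ (x0 ∨ x0)) ∧ x0)
  [7] (F ∨ ¬((x0 ∨ x2) ∨ (x0 ∨ x0))) ∨ ¬(((x0 ∨ x2) ∧ (x0 ∨ x0)) ∧ x0)
  [8] ¬((x0 ∨ x2) ∨ (x0 ∨ x0)) ∨ ¬(((x0 ∨ x2) ∧ (x0 ∨ x0)) ∧ x0)
  [9] (¬(x0 ∨ x2) ∧ ¬(x0 ∨ x0)) ∨ ¬(((x0 ∨ x2) ∧ (x0 ∨ x0)) ∧ x0)
  [10] ((¬x0 ∧ ¬x2) ∧ ¬(x0 ∨ x0)) ∨ ¬(((x0 ∨ x2) ∧ (x0 ∨ x0)) ∧ x0)
  [11] ((¬x0 ∧ ¬x2) ∧ (¬x0 ∧ ¬x0)) ∨ ¬(((x0 ∨ x2) ∧ (x0 ∨ x0)) ∧ x0)
  [12] ((¬x0 ∧ ¬x2) ∧ ¬x0) ∨ ¬(((x0 ∨ x2) ∧ (x0 ∨ x0)) ∧ x0)
  [13] ((¬x0 ∧ ¬x2) ∧ ¬x0) ∨ (¬((x0 ∨ x2) ∧ (x0 ∨ x0)) ∨ ¬x0)
  [14] ((¬x0 ∧ ¬x2) ∧ ¬x0) ∨ ((¬(x0 ∨ x2) ∨ ¬(x0 ∨ x0)) ∨ ¬x0)
  [15] ((¬x0 ∧ ¬x2) ∧ ¬x0) ∨ (((¬x0 ∧ ¬x2) ∨ ¬(x0 ∨ x0)) ∨ ¬x0)
  [16] ((¬x0 ∧ ¬x2) ∧ ¬x0) ∨ (((¬x0 ∧ ¬x2) ∨ (¬x0 ∧ ¬x0)) ∨ ¬x0)
  [17] ((¬x0 ∧ ¬x2) ∧ ¬x0) ∨ (((¬x0 ∧ ¬x2) ∨ ¬x0) ∨ ¬x0)

Answer: normal form = ((¬x0 ∧ ¬x2) ∧ ¬x0) ∨ (((¬x0 ∧ ¬x2) ∨ ¬x0) ∨ ¬x0)  (in 17 steps)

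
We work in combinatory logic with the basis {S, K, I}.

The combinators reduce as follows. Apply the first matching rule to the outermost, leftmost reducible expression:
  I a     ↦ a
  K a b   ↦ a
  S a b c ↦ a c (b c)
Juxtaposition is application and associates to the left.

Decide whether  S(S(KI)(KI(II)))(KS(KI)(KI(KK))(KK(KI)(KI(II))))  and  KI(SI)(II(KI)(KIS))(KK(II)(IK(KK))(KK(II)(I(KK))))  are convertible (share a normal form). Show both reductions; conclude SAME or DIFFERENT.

Term A:
  start: S(S(KI)(KI(II)))(KS(KI)(KI(KK))(KK(KI)(KI(II))))
  [1] S(S(KI)I)(KS(KI)(KI(KK))(KK(KI)(KI(II))))
  [2] S(S(KI)I)(S(KI(KK))(KK(KI)(KI(II))))
  [3] S(S(KI)I)(SI(KK(KI)(KI(II))))
  [4] S(S(KI)I)(SI(K(KI(II))))
  [5] S(S(KI)I)(SI(KI))

Term B:
  start: KI(SI)(II(KI)(KIS))(KK(II)(IK(KK))(KK(II)(I(KK))))
  [1] I(II(KI)(KIS))(KK(II)(IK(KK))(KK(II)(I(KK))))
  [2] II(KI)(KIS)(KK(II)(IK(KK))(KK(II)(I(KK))))
  [3] I(KI)(KIS)(KK(II)(IK(KK))(KK(II)(I(KK))))
  [4] KI(KIS)(KK(II)(IK(KK))(KK(II)(I(KK))))
  [5] I(KK(II)(IK(KK))(KK(II)(I(KK))))
  [6] KK(II)(IK(KK))(KK(II)(I(KK)))
  [7] K(IK(KK))(KK(II)(I(KK)))
  [8] IK(KK)
  [9] K(KK)

Answer: DIFFERENT — A ⇓ S(S(KI)I)(SI(KI)), B ⇓ K(KK)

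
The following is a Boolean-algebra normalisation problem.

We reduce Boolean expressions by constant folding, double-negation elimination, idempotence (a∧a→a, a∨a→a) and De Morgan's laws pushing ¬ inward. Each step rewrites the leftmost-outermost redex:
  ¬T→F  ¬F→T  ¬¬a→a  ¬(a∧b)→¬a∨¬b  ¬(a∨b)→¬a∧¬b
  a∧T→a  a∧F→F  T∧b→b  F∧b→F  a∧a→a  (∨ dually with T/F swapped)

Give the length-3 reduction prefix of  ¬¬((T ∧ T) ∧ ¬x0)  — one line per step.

Answer: after 3 steps: ¬x0

Reduction:
  start: ¬¬((T ∧ T) ∧ ¬x0)
  [1] (T ∧ T) ∧ ¬x0
  [2] T ∧ ¬x0
  [3] ¬x0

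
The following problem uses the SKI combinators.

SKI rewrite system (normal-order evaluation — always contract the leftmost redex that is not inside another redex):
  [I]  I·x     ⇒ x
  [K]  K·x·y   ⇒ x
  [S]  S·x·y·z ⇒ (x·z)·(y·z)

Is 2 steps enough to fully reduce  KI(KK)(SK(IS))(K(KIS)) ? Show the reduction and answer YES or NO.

Answer: NO — after 2 steps the term is SK(IS)(K(KIS)), not yet normal

Working:
  start: KI(KK)(SK(IS))(K(KIS))
  step 1: I(SK(IS))(K(KIS))
  step 2: SK(IS)(K(KIS))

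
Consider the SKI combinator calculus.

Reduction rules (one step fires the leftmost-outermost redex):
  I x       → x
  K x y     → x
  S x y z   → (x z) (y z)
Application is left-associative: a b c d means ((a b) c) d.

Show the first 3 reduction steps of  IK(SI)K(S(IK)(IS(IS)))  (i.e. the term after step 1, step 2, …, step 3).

Answer: after 3 steps: SI(SK(IS(IS)))

Reduction:
  start: IK(SI)K(S(IK)(IS(IS)))
  [1] K(SI)K(S(IK)(IS(IS)))
  [2] SI(S(IK)(IS(IS)))
  [3] SI(SK(IS(IS)))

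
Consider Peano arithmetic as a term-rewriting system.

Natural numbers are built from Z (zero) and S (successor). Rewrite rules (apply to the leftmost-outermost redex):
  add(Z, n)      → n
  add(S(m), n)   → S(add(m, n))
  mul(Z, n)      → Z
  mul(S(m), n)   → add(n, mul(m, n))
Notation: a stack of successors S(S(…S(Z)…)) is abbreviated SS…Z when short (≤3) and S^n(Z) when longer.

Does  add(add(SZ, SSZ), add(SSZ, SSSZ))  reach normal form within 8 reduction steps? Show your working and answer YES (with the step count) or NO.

Answer: NO — after 8 steps the term is S(S(S(S(S(add(Z, SSSZ)))))), not yet normal

Reduction:
  start: add(add(SZ, SSZ), add(SSZ, SSSZ))
  →1  add(S(add(Z, SSZ)), add(SSZ, SSSZ))
  →2  S(add(add(Z, SSZ), add(SSZ, SSSZ)))
  →3  S(add(SSZ, add(SSZ, SSSZ)))
  →4  S(S(add(SZ, add(SSZ, SSSZ))))
  →5  S(S(S(add(Z, add(SSZ, SSSZ)))))
  →6  S(S(S(add(SSZ, SSSZ))))
  →7  S(S(S(S(add(SZ, SSSZ)))))
  →8  S(S(S(S(S(add(Z, SSSZ))))))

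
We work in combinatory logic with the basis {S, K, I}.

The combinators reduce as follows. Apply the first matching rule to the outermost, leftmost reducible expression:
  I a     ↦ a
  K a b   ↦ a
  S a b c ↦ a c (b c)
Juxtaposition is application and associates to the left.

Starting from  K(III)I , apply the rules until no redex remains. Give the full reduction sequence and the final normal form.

Answer: normal form = I  (in 3 steps)

Working:
  start: K(III)I
  step 1: III
  step 2: II
  step 3: I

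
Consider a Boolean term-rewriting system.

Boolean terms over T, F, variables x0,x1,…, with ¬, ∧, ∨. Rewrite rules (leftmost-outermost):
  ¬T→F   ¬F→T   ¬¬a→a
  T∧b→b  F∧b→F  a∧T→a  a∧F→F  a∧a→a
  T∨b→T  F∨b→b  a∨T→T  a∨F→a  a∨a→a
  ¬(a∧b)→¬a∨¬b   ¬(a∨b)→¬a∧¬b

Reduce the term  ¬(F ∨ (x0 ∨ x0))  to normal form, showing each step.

Answer: normal form = ¬x0  (in 5 steps)

Reduction:
  start: ¬(F ∨ (x0 ∨ x0))
  step 1: ¬F ∧ ¬(x0 ∨ x0)
  step 2: T ∧ ¬(x0 ∨ x0)
  step 3: ¬(x0 ∨ x0)
  step 4: ¬x0 ∧ ¬x0
  step 5: ¬x0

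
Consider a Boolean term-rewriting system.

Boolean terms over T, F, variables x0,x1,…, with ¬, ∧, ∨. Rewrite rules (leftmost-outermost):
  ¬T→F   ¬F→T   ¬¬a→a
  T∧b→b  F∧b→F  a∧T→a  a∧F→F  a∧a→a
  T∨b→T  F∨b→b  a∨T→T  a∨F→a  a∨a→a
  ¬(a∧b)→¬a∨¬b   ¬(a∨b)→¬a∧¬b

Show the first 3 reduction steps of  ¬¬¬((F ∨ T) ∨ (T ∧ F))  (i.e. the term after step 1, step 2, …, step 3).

Answer: after 3 steps: (¬F ∧ ¬T) ∧ ¬(T ∧ F)

Working:
  start: ¬¬¬((F ∨ T) ∨ (T ∧ F))
  step 1: ¬((F ∨ T) ∨ (T ∧ F))
  step 2: ¬(F ∨ T) ∧ ¬(T ∧ F)
  step 3: (¬F ∧ ¬T) ∧ ¬(T ∧ F)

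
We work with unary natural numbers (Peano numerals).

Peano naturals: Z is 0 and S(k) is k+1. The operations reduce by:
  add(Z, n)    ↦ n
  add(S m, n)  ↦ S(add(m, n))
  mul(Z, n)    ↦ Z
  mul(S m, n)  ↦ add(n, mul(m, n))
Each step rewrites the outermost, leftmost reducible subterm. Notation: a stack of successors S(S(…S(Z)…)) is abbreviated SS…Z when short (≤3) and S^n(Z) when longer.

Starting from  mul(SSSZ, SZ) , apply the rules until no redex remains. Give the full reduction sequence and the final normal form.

  start: mul(SSSZ, SZ)
  step 1: add(SZ, mul(SSZ, SZ))
  step 2: S(add(Z, mul(SSZ, SZ)))
  step 3: S(mul(SSZ, SZ))
  step 4: S(add(SZ, mul(SZ, SZ)))
  step 5: S(S(add(Z, mul(SZ, SZ))))
  step 6: S(S(mul(SZ, SZ)))
  step 7: S(S(add(SZ, mul(Z, SZ))))
  step 8: S(S(S(add(Z, mul(Z, SZ)))))
  step 9: S(S(S(mul(Z, SZ))))
  step 10: SSSZ

Answer: normal form = SSSZ  (in 10 steps)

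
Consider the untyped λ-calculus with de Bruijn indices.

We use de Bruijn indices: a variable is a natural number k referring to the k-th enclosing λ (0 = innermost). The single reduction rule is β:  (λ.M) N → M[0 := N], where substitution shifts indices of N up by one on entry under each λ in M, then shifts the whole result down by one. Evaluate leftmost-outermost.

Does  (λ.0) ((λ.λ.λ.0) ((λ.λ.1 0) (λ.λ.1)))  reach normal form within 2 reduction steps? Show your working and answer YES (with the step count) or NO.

  start: (λ.0) ((λ.λ.λ.0) ((λ.λ.1 0) (λ.λ.1)))
  →1  (λ.λ.λ.0) ((λ.λ.1 0) (λ.λ.1))
  →2  λ.λ.0

Answer: YES — reaches normal form λ.λ.0 in 2 ≤ 2 steps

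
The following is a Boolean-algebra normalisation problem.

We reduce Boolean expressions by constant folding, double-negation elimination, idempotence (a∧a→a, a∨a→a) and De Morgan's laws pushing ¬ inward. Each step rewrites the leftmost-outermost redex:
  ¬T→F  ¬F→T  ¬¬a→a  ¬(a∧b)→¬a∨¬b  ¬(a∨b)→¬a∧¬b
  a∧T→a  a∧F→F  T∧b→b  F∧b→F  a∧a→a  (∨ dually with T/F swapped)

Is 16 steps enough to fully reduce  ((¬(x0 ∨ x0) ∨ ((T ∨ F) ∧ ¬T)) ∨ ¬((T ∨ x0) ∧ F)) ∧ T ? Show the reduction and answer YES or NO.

Answer: YES — reaches normal form T in 14 ≤ 16 steps

Derivation:
  start: ((¬(x0 ∨ x0) ∨ ((T ∨ F) ∧ ¬T)) ∨ ¬((T ∨ x0) ∧ F)) ∧ T
  →1  (¬(x0 ∨ x0) ∨ ((T ∨ F) ∧ ¬T)) ∨ ¬((T ∨ x0) ∧ F)
  →2  ((¬x0 ∧ ¬x0) ∨ ((T ∨ F) ∧ ¬T)) ∨ ¬((T ∨ x0) ∧ F)
  →3  (¬x0 ∨ ((T ∨ F) ∧ ¬T)) ∨ ¬((T ∨ x0) ∧ F)
  →4  (¬x0 ∨ (T ∧ ¬T)) ∨ ¬((T ∨ x0) ∧ F)
  →5  (¬x0 ∨ ¬T) ∨ ¬((T ∨ x0) ∧ F)
  →6  (¬x0 ∨ F) ∨ ¬((T ∨ x0) ∧ F)
  →7  ¬x0 ∨ ¬((T ∨ x0) ∧ F)
  →8  ¬x0 ∨ (¬(T ∨ x0) ∨ ¬F)
  →9  ¬x0 ∨ ((¬T ∧ ¬x0) ∨ ¬F)
  →10  ¬x0 ∨ ((F ∧ ¬x0) ∨ ¬F)
  →11  ¬x0 ∨ (F ∨ ¬F)
  →12  ¬x0 ∨ ¬F
  →13  ¬x0 ∨ T
  →14  T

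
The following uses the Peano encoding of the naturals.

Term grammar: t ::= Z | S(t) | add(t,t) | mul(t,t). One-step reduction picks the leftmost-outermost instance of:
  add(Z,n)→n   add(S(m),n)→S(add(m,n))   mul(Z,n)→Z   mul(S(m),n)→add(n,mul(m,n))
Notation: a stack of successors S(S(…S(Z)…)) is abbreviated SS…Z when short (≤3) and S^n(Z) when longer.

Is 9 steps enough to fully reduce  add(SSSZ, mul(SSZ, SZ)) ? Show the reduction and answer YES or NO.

Answer: NO — after 9 steps the term is S(S(S(S(S(add(Z, mul(Z, SZ))))))), not yet normal

Derivation:
  start: add(SSSZ, mul(SSZ, SZ))
  step 1: S(add(SSZ, mul(SSZ, SZ)))
  step 2: S(S(add(SZ, mul(SSZ, SZ))))
  step 3: S(S(S(add(Z, mul(SSZ, SZ)))))
  step 4: S(S(S(mul(SSZ, SZ))))
  step 5: S(S(S(add(SZ, mul(SZ, SZ)))))
  step 6: S(S(S(S(add(Z, mul(SZ, SZ))))))
  step 7: S(S(S(S(mul(SZ, SZ)))))
  step 8: S(S(S(S(add(SZ, mul(Z, SZ))))))
  step 9: S(S(S(S(S(add(Z, mul(Z, SZ)))))))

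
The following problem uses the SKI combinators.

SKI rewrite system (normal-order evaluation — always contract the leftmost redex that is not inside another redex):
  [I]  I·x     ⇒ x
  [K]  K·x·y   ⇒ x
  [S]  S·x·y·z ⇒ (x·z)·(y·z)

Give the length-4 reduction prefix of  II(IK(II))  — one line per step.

  start: II(IK(II))
  [1] I(IK(II))
  [2] IK(II)
  [3] K(II)
  [4] KI

Answer: after 4 steps: KI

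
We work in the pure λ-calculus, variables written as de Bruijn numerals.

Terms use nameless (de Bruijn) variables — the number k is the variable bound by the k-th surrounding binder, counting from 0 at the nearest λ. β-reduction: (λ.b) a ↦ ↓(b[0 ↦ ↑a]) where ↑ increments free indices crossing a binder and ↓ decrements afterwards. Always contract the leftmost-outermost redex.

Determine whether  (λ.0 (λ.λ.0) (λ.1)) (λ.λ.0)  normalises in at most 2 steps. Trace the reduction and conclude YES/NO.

  start: (λ.0 (λ.λ.0) (λ.1)) (λ.λ.0)
  step 1: (λ.λ.0) (λ.λ.0) (λ.λ.λ.0)
  step 2: (λ.0) (λ.λ.λ.0)

Answer: NO — after 2 steps the term is (λ.0) (λ.λ.λ.0), not yet normal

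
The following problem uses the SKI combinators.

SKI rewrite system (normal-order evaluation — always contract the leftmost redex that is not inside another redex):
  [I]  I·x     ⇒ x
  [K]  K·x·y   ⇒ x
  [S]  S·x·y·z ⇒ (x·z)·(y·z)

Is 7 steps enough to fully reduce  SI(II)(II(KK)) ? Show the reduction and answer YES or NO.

Answer: YES — reaches normal form K in 5 ≤ 7 steps

Working:
  start: SI(II)(II(KK))
  →1  I(II(KK))(II(II(KK)))
  →2  II(KK)(II(II(KK)))
  →3  I(KK)(II(II(KK)))
  →4  KK(II(II(KK)))
  →5  K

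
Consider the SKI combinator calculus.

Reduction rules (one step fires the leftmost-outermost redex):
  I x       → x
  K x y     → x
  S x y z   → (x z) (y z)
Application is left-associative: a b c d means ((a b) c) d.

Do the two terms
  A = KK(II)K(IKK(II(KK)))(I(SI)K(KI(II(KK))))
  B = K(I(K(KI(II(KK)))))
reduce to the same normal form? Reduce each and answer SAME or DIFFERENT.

Term A:
  start: KK(II)K(IKK(II(KK)))(I(SI)K(KI(II(KK))))
  [1] KK(IKK(II(KK)))(I(SI)K(KI(II(KK))))
  [2] K(I(SI)K(KI(II(KK))))
  [3] K(SIK(KI(II(KK))))
  [4] K(I(KI(II(KK)))(K(KI(II(KK)))))
  [5] K(KI(II(KK))(K(KI(II(KK)))))
  [6] K(I(K(KI(II(KK)))))
  [7] K(K(KI(II(KK))))
  [8] K(KI)

Term B:
  start: K(I(K(KI(II(KK)))))
  [1] K(K(KI(II(KK))))
  [2] K(KI)

Answer: SAME — A ⇓ K(KI), B ⇓ K(KI)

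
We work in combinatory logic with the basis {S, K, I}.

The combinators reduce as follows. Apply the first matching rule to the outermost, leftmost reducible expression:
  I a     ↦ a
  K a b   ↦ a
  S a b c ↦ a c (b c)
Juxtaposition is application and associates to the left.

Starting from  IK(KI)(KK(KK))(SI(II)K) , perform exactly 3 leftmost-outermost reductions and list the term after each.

  start: IK(KI)(KK(KK))(SI(II)K)
  step 1: K(KI)(KK(KK))(SI(II)K)
  step 2: KI(SI(II)K)
  step 3: I

Answer: after 3 steps: I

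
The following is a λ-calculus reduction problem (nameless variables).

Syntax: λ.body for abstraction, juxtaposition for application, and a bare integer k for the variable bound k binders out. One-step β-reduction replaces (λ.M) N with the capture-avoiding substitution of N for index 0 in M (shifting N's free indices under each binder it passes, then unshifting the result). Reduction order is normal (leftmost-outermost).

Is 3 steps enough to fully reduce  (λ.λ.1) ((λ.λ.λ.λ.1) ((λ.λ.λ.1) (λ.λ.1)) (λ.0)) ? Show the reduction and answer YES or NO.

Answer: YES — reaches normal form λ.λ.λ.1 in 3 ≤ 3 steps

Working:
  start: (λ.λ.1) ((λ.λ.λ.λ.1) ((λ.λ.λ.1) (λ.λ.1)) (λ.0))
  [1] λ.(λ.λ.λ.λ.1) ((λ.λ.λ.1) (λ.λ.1)) (λ.0)
  [2] λ.(λ.λ.λ.1) (λ.0)
  [3] λ.λ.λ.1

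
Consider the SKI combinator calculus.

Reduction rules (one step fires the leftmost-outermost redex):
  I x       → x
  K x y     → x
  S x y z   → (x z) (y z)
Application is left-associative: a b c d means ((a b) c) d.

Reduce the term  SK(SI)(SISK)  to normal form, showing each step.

  start: SK(SI)(SISK)
  step 1: K(SISK)(SI(SISK))
  step 2: SISK
  step 3: IK(SK)
  step 4: K(SK)

Answer: normal form = K(SK)  (in 4 steps)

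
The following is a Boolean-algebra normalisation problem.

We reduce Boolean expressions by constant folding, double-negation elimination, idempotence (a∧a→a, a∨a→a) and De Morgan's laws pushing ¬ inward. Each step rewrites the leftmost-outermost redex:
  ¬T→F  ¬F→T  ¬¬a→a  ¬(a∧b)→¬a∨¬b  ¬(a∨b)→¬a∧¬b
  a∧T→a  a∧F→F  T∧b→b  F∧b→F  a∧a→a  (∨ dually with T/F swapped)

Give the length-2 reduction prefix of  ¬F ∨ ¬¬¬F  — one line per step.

  start: ¬F ∨ ¬¬¬F
  →1  T ∨ ¬¬¬F
  →2  T

Answer: after 2 steps: T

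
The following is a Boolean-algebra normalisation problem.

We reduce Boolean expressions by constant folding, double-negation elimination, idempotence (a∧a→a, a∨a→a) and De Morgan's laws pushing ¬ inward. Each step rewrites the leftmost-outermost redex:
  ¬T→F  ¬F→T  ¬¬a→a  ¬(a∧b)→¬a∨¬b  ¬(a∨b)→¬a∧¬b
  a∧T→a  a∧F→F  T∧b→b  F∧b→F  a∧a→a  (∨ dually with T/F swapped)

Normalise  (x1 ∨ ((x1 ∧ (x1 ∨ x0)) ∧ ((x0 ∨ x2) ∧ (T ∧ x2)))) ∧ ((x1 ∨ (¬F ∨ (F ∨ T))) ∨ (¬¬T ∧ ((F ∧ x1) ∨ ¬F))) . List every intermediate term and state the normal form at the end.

  start: (x1 ∨ ((x1 ∧ (x1 ∨ x0)) ∧ ((x0 ∨ x2) ∧ (T ∧ x2)))) ∧ ((x1 ∨ (¬F ∨ (F ∨ T))) ∨ (¬¬T ∧ ((F ∧ x1) ∨ ¬F)))
  [1] (x1 ∨ ((x1 ∧ (x1 ∨ x0)) ∧ ((x0 ∨ x2) ∧ x2))) ∧ ((x1 ∨ (¬F ∨ (F ∨ T))) ∨ (¬¬T ∧ ((F ∧ x1) ∨ ¬F)))
  [2] (x1 ∨ ((x1 ∧ (x1 ∨ x0)) ∧ ((x0 ∨ x2) ∧ x2))) ∧ ((x1 ∨ (T ∨ (F ∨ T))) ∨ (¬¬T ∧ ((F ∧ x1) ∨ ¬F)))
  [3] (x1 ∨ ((x1 ∧ (x1 ∨ x0)) ∧ ((x0 ∨ x2) ∧ x2))) ∧ ((x1 ∨ T) ∨ (¬¬T ∧ ((F ∧ x1) ∨ ¬F)))
  [4] (x1 ∨ ((x1 ∧ (x1 ∨ x0)) ∧ ((x0 ∨ x2) ∧ x2))) ∧ (T ∨ (¬¬T ∧ ((F ∧ x1) ∨ ¬F)))
  [5] (x1 ∨ ((x1 ∧ (x1 ∨ x0)) ∧ ((x0 ∨ x2) ∧ x2))) ∧ T
  [6] x1 ∨ ((x1 ∧ (x1 ∨ x0)) ∧ ((x0 ∨ x2) ∧ x2))

Answer: normal form = x1 ∨ ((x1 ∧ (x1 ∨ x0)) ∧ ((x0 ∨ x2) ∧ x2))  (in 6 steps)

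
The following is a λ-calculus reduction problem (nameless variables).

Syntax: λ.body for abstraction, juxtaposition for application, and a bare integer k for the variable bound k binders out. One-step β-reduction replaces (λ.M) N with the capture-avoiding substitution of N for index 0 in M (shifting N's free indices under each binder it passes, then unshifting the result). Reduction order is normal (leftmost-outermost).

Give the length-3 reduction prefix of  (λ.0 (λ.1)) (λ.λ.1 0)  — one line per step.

  start: (λ.0 (λ.1)) (λ.λ.1 0)
  step 1: (λ.λ.1 0) (λ.λ.λ.1 0)
  step 2: λ.(λ.λ.λ.1 0) 0
  step 3: λ.λ.λ.1 0

Answer: after 3 steps: λ.λ.λ.1 0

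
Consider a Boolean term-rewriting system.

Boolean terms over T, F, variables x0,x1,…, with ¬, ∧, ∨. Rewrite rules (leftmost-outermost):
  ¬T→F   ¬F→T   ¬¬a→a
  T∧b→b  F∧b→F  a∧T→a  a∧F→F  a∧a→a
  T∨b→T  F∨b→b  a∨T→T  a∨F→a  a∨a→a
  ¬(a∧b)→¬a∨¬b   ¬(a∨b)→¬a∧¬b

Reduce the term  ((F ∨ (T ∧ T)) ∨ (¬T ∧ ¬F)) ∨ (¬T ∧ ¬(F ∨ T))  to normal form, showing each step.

Answer: normal form = T  (in 4 steps)

Reduction:
  start: ((F ∨ (T ∧ T)) ∨ (¬T ∧ ¬F)) ∨ (¬T ∧ ¬(F ∨ T))
  →1  ((T ∧ T) ∨ (¬T ∧ ¬F)) ∨ (¬T ∧ ¬(F ∨ T))
  →2  (T ∨ (¬T ∧ ¬F)) ∨ (¬T ∧ ¬(F ∨ T))
  →3  T ∨ (¬T ∧ ¬(F ∨ T))
  →4  T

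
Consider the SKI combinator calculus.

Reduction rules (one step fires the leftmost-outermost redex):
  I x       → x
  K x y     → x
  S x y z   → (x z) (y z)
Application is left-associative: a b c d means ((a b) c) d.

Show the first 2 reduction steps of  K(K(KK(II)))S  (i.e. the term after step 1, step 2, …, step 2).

Answer: after 2 steps: KK

Working:
  start: K(K(KK(II)))S
  [1] K(KK(II))
  [2] KK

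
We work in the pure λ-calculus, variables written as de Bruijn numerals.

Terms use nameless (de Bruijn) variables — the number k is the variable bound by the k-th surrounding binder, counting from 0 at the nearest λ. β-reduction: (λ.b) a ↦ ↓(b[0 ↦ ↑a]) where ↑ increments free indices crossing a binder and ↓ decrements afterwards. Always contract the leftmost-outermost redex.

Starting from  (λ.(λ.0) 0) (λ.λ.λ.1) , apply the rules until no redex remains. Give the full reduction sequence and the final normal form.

Answer: normal form = λ.λ.λ.1  (in 2 steps)

Reduction:
  start: (λ.(λ.0) 0) (λ.λ.λ.1)
  [1] (λ.0) (λ.λ.λ.1)
  [2] λ.λ.λ.1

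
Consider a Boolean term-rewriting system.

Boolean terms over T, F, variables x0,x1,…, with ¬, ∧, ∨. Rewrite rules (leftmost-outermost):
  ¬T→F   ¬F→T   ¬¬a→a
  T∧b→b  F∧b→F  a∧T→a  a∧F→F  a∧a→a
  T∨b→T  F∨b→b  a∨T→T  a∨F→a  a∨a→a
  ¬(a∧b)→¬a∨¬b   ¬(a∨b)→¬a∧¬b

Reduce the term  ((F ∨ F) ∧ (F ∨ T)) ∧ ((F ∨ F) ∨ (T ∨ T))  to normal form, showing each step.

  start: ((F ∨ F) ∧ (F ∨ T)) ∧ ((F ∨ F) ∨ (T ∨ T))
  [1] (F ∧ (F ∨ T)) ∧ ((F ∨ F) ∨ (T ∨ T))
  [2] F ∧ ((F ∨ F) ∨ (T ∨ T))
  [3] F

Answer: normal form = F  (in 3 steps)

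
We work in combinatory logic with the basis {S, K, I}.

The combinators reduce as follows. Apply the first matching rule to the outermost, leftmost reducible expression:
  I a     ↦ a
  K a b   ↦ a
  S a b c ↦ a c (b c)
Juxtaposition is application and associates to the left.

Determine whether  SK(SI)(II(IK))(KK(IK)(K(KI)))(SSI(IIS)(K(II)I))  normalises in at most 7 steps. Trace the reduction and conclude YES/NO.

  start: SK(SI)(II(IK))(KK(IK)(K(KI)))(SSI(IIS)(K(II)I))
  →1  K(II(IK))(SI(II(IK)))(KK(IK)(K(KI)))(SSI(IIS)(K(II)I))
  →2  II(IK)(KK(IK)(K(KI)))(SSI(IIS)(K(II)I))
  →3  I(IK)(KK(IK)(K(KI)))(SSI(IIS)(K(II)I))
  →4  IK(KK(IK)(K(KI)))(SSI(IIS)(K(II)I))
  →5  K(KK(IK)(K(KI)))(SSI(IIS)(K(II)I))
  →6  KK(IK)(K(KI))
  →7  K(K(KI))

Answer: YES — reaches normal form K(K(KI)) in 7 ≤ 7 steps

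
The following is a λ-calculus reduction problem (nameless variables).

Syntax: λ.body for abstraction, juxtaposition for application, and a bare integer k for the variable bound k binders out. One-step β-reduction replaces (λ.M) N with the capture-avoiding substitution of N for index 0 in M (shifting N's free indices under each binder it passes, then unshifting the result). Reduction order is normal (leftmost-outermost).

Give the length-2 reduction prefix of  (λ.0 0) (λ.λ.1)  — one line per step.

Answer: after 2 steps: λ.λ.λ.1

Derivation:
  start: (λ.0 0) (λ.λ.1)
  [1] (λ.λ.1) (λ.λ.1)
  [2] λ.λ.λ.1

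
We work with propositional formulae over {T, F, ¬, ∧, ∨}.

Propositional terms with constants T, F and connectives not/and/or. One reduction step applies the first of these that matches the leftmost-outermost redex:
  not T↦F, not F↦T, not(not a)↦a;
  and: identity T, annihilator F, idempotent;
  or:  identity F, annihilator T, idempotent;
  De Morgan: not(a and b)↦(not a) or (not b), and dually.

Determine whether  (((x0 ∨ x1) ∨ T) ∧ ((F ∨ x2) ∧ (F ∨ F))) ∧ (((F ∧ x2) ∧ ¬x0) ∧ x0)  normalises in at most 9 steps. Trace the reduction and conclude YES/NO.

  start: (((x0 ∨ x1) ∨ T) ∧ ((F ∨ x2) ∧ (F ∨ F))) ∧ (((F ∧ x2) ∧ ¬x0) ∧ x0)
  [1] (T ∧ ((F ∨ x2) ∧ (F ∨ F))) ∧ (((F ∧ x2) ∧ ¬x0) ∧ x0)
  [2] ((F ∨ x2) ∧ (F ∨ F)) ∧ (((F ∧ x2) ∧ ¬x0) ∧ x0)
  [3] (x2 ∧ (F ∨ F)) ∧ (((F ∧ x2) ∧ ¬x0) ∧ x0)
  [4] (x2 ∧ F) ∧ (((F ∧ x2) ∧ ¬x0) ∧ x0)
  [5] F ∧ (((F ∧ x2) ∧ ¬x0) ∧ x0)
  [6] F

Answer: YES — reaches normal form F in 6 ≤ 9 steps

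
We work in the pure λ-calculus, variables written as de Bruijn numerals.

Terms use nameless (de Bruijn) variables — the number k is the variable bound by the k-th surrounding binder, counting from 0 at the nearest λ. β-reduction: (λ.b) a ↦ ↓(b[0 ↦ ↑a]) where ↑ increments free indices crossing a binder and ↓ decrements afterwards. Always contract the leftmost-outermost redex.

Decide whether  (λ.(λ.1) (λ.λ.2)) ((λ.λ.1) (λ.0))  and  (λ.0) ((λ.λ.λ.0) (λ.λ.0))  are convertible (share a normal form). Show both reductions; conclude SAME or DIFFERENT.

Term A:
  start: (λ.(λ.1) (λ.λ.2)) ((λ.λ.1) (λ.0))
  [1] (λ.(λ.λ.1) (λ.0)) (λ.λ.(λ.λ.1) (λ.0))
  [2] (λ.λ.1) (λ.0)
  [3] λ.λ.0

Term B:
  start: (λ.0) ((λ.λ.λ.0) (λ.λ.0))
  [1] (λ.λ.λ.0) (λ.λ.0)
  [2] λ.λ.0

Answer: SAME — A ⇓ λ.λ.0, B ⇓ λ.λ.0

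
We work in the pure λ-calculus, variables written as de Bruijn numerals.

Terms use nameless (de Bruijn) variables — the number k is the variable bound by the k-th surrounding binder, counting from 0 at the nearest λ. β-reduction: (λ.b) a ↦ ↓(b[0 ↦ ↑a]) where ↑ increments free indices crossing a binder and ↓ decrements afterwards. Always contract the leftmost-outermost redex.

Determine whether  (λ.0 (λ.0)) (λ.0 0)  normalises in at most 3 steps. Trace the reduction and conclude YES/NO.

  start: (λ.0 (λ.0)) (λ.0 0)
  step 1: (λ.0 0) (λ.0)
  step 2: (λ.0) (λ.0)
  step 3: λ.0

Answer: YES — reaches normal form λ.0 in 3 ≤ 3 steps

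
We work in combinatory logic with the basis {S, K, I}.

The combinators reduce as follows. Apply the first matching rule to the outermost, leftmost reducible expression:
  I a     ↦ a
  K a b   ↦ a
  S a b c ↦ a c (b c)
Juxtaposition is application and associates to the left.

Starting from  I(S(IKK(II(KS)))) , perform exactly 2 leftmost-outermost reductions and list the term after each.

Answer: after 2 steps: S(KK(II(KS)))

Reduction:
  start: I(S(IKK(II(KS))))
  [1] S(IKK(II(KS)))
  [2] S(KK(II(KS)))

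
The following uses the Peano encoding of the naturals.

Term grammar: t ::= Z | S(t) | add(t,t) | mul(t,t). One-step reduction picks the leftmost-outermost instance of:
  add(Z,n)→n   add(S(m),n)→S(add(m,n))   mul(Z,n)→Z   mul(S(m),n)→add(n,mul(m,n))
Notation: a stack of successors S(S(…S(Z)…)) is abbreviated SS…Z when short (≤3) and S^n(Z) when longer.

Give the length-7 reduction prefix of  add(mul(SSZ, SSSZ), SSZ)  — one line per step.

Answer: after 7 steps: S(S(S(add(add(Z, mul(SZ, SSSZ)), SSZ))))

Derivation:
  start: add(mul(SSZ, SSSZ), SSZ)
  [1] add(add(SSSZ, mul(SZ, SSSZ)), SSZ)
  [2] add(S(add(SSZ, mul(SZ, SSSZ))), SSZ)
  [3] S(add(add(SSZ, mul(SZ, SSSZ)), SSZ))
  [4] S(add(S(add(SZ, mul(SZ, SSSZ))), SSZ))
  [5] S(S(add(add(SZ, mul(SZ, SSSZ)), SSZ)))
  [6] S(S(add(S(add(Z, mul(SZ, SSSZ))), SSZ)))
  [7] S(S(S(add(add(Z, mul(SZ, SSSZ)), SSZ))))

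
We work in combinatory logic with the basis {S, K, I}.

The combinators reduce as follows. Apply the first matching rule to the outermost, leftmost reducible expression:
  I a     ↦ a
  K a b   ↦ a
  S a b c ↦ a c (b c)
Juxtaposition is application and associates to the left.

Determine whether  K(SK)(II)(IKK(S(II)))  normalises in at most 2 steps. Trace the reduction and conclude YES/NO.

Answer: NO — after 2 steps the term is SK(KK(S(II))), not yet normal

Derivation:
  start: K(SK)(II)(IKK(S(II)))
  step 1: SK(IKK(S(II)))
  step 2: SK(KK(S(II)))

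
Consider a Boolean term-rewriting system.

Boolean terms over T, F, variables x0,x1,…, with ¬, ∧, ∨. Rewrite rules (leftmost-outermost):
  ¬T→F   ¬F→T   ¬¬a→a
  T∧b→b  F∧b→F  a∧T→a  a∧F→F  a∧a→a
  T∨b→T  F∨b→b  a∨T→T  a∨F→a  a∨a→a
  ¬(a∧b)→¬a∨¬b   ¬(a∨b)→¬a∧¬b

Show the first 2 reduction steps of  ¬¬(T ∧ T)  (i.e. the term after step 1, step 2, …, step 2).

  start: ¬¬(T ∧ T)
  [1] T ∧ T
  [2] T

Answer: after 2 steps: T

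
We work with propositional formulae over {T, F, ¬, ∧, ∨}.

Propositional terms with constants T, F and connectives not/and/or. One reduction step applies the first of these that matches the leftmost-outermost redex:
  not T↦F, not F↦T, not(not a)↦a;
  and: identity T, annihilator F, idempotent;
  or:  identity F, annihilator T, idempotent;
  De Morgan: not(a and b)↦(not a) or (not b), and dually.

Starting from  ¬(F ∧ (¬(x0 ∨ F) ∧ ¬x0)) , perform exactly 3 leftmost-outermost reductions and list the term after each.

  start: ¬(F ∧ (¬(x0 ∨ F) ∧ ¬x0))
  →1  ¬F ∨ ¬(¬(x0 ∨ F) ∧ ¬x0)
  →2  T ∨ ¬(¬(x0 ∨ F) ∧ ¬x0)
  →3  T

Answer: after 3 steps: T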